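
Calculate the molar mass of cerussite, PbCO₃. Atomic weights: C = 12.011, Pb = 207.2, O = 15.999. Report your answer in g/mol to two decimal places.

267.21 g/mol

The formula mass is the sum 1*207.2 + 1*12.011 + 3*15.999.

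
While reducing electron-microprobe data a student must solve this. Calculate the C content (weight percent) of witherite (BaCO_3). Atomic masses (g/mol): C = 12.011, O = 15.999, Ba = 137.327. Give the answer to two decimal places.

6.09 weight percent

Molar mass of BaCO_3: 1×137.327 + 1×12.011 + 3×15.999 = 197.335 g/mol.
Mass of C per formula unit: 1 × 12.011 = 12.011 g.
Weight fraction C = 12.011 / 197.335 = 0.0609.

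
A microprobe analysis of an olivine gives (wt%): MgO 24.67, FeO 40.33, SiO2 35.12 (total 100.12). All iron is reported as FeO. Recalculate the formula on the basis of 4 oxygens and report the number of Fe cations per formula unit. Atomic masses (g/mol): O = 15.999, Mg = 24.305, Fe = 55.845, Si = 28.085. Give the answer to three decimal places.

0.959 Fe apfu

24.67 wt% MgO ÷ 40.304 g/mol = 0.61210 mol, giving 0.61210 Mg and 0.61210 O.
40.33 wt% FeO ÷ 71.844 g/mol = 0.56136 mol, giving 0.56136 Fe and 0.56136 O.
35.12 wt% SiO2 ÷ 60.083 g/mol = 0.58452 mol, giving 0.58452 Si and 1.16904 O.
Oxygen sums to 2.34250; scaling by 4/2.34250 = 1.70758 puts the formula on 4 O.
Fe: 0.56136 × 1.70758 = 0.959 atoms per formula unit.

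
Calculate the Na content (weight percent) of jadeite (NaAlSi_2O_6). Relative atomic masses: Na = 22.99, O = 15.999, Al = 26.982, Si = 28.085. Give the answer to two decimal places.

11.37 weight percent

Molar mass of NaAlSi_2O_6: 1*22.99 + 1*26.982 + 2*28.085 + 6*15.999 = 202.136 g/mol.
Mass of Na per formula unit: 1 × 22.99 = 22.990 g.
Weight fraction Na = 22.990 / 202.136 = 0.1137.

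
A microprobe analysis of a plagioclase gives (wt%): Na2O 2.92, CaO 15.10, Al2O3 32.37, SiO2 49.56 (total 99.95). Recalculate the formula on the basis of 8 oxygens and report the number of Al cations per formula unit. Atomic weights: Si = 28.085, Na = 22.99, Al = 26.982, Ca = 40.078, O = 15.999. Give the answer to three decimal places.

Na2O: 2.92/61.979 = 0.04711 mol → 0.09422 mol Na, 0.04711 mol O.
CaO: 15.10/56.077 = 0.26927 mol → 0.26927 mol Ca, 0.26927 mol O.
Al2O3: 32.37/101.961 = 0.31747 mol → 0.63494 mol Al, 0.95241 mol O.
SiO2: 49.56/60.083 = 0.82486 mol → 0.82486 mol Si, 1.64972 mol O.
Total oxygen = 2.91851 mol. Normalization factor = 8/2.91851 = 2.74112.
Al per 8 O = 0.63494 × 2.74112 = 1.740.

1.740 Al apfu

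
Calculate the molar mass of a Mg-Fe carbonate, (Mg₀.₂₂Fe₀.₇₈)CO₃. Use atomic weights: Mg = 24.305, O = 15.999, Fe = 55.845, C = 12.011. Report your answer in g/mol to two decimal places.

Mg: 0.22 × 24.305 = 5.3471
Fe: 0.78 × 55.845 = 43.5591
C: 1 × 12.011 = 12.0110
O: 3 × 15.999 = 47.9970
Summing the contributions gives the formula mass.

108.91 g/mol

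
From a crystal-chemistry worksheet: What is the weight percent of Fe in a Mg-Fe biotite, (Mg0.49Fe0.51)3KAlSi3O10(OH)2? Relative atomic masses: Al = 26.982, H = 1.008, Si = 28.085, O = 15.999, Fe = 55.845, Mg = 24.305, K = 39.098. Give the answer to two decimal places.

18.35 wt%

M((Mg0.49Fe0.51)3KAlSi3O10(OH)2) = 465.510 g/mol.
Fe contributes 1.53 × 55.845 = 85.443 g per mole.
85.443/465.510 = 0.1835 → 18.35%.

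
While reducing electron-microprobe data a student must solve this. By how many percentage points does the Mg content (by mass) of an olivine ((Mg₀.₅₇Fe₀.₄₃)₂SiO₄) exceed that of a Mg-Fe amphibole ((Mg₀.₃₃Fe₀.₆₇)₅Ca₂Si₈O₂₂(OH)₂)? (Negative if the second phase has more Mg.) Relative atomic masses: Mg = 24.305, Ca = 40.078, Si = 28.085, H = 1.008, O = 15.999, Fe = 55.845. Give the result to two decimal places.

12.14 percentage points

First mineral: 27.708 g Mg in 167.815 g formula = 16.51 wt% Mg.
Second mineral: 40.103 g Mg in 918.012 g formula = 4.37 wt% Mg.
16.51% − 4.37% gives a difference of 12.14 percentage points.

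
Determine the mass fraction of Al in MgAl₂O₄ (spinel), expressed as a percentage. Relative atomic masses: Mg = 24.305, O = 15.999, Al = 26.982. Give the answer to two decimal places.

37.93 mass %

Molar mass of MgAl₂O₄: 1·24.305 + 2·26.982 + 4·15.999 = 142.265 g/mol.
Mass of Al per formula unit: 2 × 26.982 = 53.964 g.
Weight fraction Al = 53.964 / 142.265 = 0.3793.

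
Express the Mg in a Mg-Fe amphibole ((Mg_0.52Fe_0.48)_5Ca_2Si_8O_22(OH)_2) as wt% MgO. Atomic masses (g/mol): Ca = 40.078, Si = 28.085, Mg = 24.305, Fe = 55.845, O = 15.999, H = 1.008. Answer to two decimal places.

Molar mass of (Mg_0.52Fe_0.48)_5Ca_2Si_8O_22(OH)_2 = 2.60*24.305 + 2.40*55.845 + 2*40.078 + 8*28.085 + 24*15.999 + 2*1.008 = 888.049 g/mol.
Each formula unit contains 2.60 Mg, equivalent to 2.60/1 = 2.6000 mol MgO.
M(MgO) = 1×24.305 + 1×15.999 = 40.304 g/mol.
Mass of MgO per formula unit = 2.6000 × 40.304 = 104.790 g.
MgO wt% = 104.790 / 888.049 × 100 = 11.80%.

11.80 wt%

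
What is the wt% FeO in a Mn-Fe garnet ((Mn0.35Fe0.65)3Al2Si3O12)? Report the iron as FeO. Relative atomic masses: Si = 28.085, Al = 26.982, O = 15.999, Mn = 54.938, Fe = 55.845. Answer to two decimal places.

28.20 wt%

Molar mass of (Mn0.35Fe0.65)3Al2Si3O12 = 1.05*54.938 + 1.95*55.845 + 2*26.982 + 3*28.085 + 12*15.999 = 496.790 g/mol.
Each formula unit contains 1.95 Fe, equivalent to 1.95/1 = 1.9500 mol FeO.
M(FeO) = 1×55.845 + 1×15.999 = 71.844 g/mol.
Mass of FeO per formula unit = 1.9500 × 71.844 = 140.096 g.
FeO wt% = 140.096 / 496.790 × 100 = 28.20%.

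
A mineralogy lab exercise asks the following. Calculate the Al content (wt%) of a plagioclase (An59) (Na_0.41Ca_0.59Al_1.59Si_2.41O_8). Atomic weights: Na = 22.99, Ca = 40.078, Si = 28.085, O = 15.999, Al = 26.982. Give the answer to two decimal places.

15.79 wt%

Formula mass = 0.41×22.99 + 0.59×40.078 + 1.59×26.982 + 2.41×28.085 + 8×15.999 = 271.650 g/mol, of which 42.901 g is Al.
So Al makes up 42.901/271.650 = 0.1579 of the mass, i.e. 15.79%.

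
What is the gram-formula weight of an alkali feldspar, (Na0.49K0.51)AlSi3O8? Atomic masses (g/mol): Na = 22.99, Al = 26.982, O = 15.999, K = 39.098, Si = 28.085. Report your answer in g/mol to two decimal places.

270.43 g/mol

Na: 0.49 × 22.99 = 11.2651
K: 0.51 × 39.098 = 19.9400
Al: 1 × 26.982 = 26.9820
Si: 3 × 28.085 = 84.2550
O: 8 × 15.999 = 127.9920
Summing the contributions gives the formula mass.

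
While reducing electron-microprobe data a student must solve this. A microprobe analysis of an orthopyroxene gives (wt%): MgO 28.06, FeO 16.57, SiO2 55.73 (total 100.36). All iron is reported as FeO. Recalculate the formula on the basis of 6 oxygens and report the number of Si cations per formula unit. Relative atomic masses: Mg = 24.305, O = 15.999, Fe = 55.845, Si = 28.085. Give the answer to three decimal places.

2.001 Si apfu

28.06 wt% MgO ÷ 40.304 g/mol = 0.69621 mol, giving 0.69621 Mg and 0.69621 O.
16.57 wt% FeO ÷ 71.844 g/mol = 0.23064 mol, giving 0.23064 Fe and 0.23064 O.
55.73 wt% SiO2 ÷ 60.083 g/mol = 0.92755 mol, giving 0.92755 Si and 1.85510 O.
Oxygen sums to 2.78195; scaling by 6/2.78195 = 2.15676 puts the formula on 6 O.
Si: 0.92755 × 2.15676 = 2.001 atoms per formula unit.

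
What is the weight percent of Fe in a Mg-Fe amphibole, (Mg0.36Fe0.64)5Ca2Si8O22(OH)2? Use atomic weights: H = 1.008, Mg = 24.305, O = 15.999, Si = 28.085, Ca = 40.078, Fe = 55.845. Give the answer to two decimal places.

19.57 weight percent

M((Mg0.36Fe0.64)5Ca2Si8O22(OH)2) = 913.281 g/mol.
Fe contributes 3.20 × 55.845 = 178.704 g per mole.
178.704/913.281 = 0.1957 → 19.57%.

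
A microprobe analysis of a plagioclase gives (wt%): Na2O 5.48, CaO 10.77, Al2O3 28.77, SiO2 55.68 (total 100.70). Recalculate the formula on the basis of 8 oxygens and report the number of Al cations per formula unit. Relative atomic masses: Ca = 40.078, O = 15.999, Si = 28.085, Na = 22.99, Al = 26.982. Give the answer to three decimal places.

5.48 wt% Na2O ÷ 61.979 g/mol = 0.08842 mol, giving 0.17684 Na and 0.08842 O.
10.77 wt% CaO ÷ 56.077 g/mol = 0.19206 mol, giving 0.19206 Ca and 0.19206 O.
28.77 wt% Al2O3 ÷ 101.961 g/mol = 0.28217 mol, giving 0.56434 Al and 0.84651 O.
55.68 wt% SiO2 ÷ 60.083 g/mol = 0.92672 mol, giving 0.92672 Si and 1.85344 O.
Oxygen sums to 2.98043; scaling by 8/2.98043 = 2.68418 puts the formula on 8 O.
Al: 0.56434 × 2.68418 = 1.515 atoms per formula unit.

1.515 Al apfu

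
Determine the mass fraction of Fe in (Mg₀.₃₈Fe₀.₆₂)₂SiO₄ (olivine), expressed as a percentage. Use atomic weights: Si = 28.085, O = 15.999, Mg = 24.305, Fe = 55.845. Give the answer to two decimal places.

38.51 wt%

Molar mass of (Mg₀.₃₈Fe₀.₆₂)₂SiO₄: 0.76·24.305 + 1.24·55.845 + 1·28.085 + 4·15.999 = 179.801 g/mol.
Mass of Fe per formula unit: 1.24 × 55.845 = 69.248 g.
Weight fraction Fe = 69.248 / 179.801 = 0.3851.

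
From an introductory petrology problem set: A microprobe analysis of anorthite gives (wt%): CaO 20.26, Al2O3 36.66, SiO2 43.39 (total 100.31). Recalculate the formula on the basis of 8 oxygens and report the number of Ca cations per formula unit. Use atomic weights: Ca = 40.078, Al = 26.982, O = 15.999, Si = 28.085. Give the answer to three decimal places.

CaO (M=56.077): mol = 0.36129; Ca = 0.36129, O = 0.36129.
Al2O3 (M=101.961): mol = 0.35955; Al = 0.71910, O = 1.07865.
SiO2 (M=60.083): mol = 0.72217; Si = 0.72217, O = 1.44434.
ΣO = 2.88428; factor = 8/ΣO = 2.77366.
Ca apfu = 0.36129 × 2.77366 = 1.002.

1.002 Ca apfu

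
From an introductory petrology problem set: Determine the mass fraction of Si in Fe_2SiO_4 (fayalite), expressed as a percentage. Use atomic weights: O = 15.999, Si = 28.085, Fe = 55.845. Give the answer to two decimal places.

M(Fe_2SiO_4) = 203.771 g/mol.
Si contributes 1 × 28.085 = 28.085 g per mole.
28.085/203.771 = 0.1378 → 13.78%.

13.78 mass %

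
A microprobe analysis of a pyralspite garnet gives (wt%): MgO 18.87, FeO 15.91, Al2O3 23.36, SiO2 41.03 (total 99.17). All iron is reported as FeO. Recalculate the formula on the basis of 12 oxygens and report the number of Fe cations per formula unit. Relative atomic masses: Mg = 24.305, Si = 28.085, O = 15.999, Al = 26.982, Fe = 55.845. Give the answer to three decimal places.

0.969 Fe apfu

18.87 wt% MgO ÷ 40.304 g/mol = 0.46819 mol, giving 0.46819 Mg and 0.46819 O.
15.91 wt% FeO ÷ 71.844 g/mol = 0.22145 mol, giving 0.22145 Fe and 0.22145 O.
23.36 wt% Al2O3 ÷ 101.961 g/mol = 0.22911 mol, giving 0.45822 Al and 0.68733 O.
41.03 wt% SiO2 ÷ 60.083 g/mol = 0.68289 mol, giving 0.68289 Si and 1.36578 O.
Oxygen sums to 2.74275; scaling by 12/2.74275 = 4.37517 puts the formula on 12 O.
Fe: 0.22145 × 4.37517 = 0.969 atoms per formula unit.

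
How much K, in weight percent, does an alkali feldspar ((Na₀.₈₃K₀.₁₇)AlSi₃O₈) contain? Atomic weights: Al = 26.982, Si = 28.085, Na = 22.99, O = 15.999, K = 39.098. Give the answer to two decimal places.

2.51 weight percent

M((Na₀.₈₃K₀.₁₇)AlSi₃O₈) = 264.957 g/mol.
K contributes 0.17 × 39.098 = 6.647 g per mole.
6.647/264.957 = 0.0251 → 2.51%.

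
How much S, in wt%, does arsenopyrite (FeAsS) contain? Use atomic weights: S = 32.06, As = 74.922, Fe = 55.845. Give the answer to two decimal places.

19.69 wt%

Molar mass of FeAsS: 1×55.845 + 1×74.922 + 1×32.06 = 162.827 g/mol.
Mass of S per formula unit: 1 × 32.06 = 32.060 g.
Weight fraction S = 32.060 / 162.827 = 0.1969.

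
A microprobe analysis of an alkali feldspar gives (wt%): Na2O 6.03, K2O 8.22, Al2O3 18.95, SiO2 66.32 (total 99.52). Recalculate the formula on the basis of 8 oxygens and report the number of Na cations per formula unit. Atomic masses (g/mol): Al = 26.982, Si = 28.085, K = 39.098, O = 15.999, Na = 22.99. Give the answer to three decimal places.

0.528 Na apfu

6.03 wt% Na2O ÷ 61.979 g/mol = 0.09729 mol, giving 0.19458 Na and 0.09729 O.
8.22 wt% K2O ÷ 94.195 g/mol = 0.08727 mol, giving 0.17454 K and 0.08727 O.
18.95 wt% Al2O3 ÷ 101.961 g/mol = 0.18586 mol, giving 0.37172 Al and 0.55758 O.
66.32 wt% SiO2 ÷ 60.083 g/mol = 1.10381 mol, giving 1.10381 Si and 2.20762 O.
Oxygen sums to 2.94976; scaling by 8/2.94976 = 2.71209 puts the formula on 8 O.
Na: 0.19458 × 2.71209 = 0.528 atoms per formula unit.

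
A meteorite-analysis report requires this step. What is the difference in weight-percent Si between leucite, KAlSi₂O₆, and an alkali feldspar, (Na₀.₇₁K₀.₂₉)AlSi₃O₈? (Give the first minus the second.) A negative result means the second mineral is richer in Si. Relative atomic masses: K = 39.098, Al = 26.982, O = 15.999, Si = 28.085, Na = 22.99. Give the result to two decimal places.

-5.83 percentage points

M(KAlSi₂O₆) = 218.244 g/mol, so wt% Si = 56.170/218.244 × 100 = 25.74%.
M((Na₀.₇₁K₀.₂₉)AlSi₃O₈) = 266.890 g/mol, so wt% Si = 84.255/266.890 × 100 = 31.57%.
25.74 − 31.57 = -5.83 pp.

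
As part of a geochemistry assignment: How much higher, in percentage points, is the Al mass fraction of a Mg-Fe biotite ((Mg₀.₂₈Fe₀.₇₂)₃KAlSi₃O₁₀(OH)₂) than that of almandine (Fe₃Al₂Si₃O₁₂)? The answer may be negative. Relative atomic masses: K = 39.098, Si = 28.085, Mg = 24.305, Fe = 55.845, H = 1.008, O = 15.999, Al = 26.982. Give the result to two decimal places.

Al in (Mg₀.₂₈Fe₀.₇₂)₃KAlSi₃O₁₀(OH)₂: molar mass 485.380 g/mol; 1×26.982 = 26.982 g → 5.56 wt%.
Al in Fe₃Al₂Si₃O₁₂: molar mass 497.742 g/mol; 2×26.982 = 53.964 g → 10.84 wt%.
Difference = 5.56 − 10.84 = -5.28 percentage points.

-5.28 percentage points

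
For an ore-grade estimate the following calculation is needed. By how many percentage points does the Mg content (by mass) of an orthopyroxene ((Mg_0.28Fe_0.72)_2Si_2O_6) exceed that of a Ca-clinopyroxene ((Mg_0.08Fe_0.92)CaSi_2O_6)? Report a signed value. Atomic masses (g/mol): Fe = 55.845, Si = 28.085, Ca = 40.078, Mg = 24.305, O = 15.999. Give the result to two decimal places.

4.74 percentage points

First mineral: 13.611 g Mg in 246.192 g formula = 5.53 wt% Mg.
Second mineral: 1.944 g Mg in 245.564 g formula = 0.79 wt% Mg.
5.53% − 0.79% gives a difference of 4.74 percentage points.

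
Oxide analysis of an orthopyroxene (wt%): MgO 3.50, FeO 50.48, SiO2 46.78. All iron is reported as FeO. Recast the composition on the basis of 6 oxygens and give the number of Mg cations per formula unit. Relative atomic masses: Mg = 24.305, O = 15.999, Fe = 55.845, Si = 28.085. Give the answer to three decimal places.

0.222 Mg apfu

3.50 wt% MgO ÷ 40.304 g/mol = 0.08684 mol, giving 0.08684 Mg and 0.08684 O.
50.48 wt% FeO ÷ 71.844 g/mol = 0.70263 mol, giving 0.70263 Fe and 0.70263 O.
46.78 wt% SiO2 ÷ 60.083 g/mol = 0.77859 mol, giving 0.77859 Si and 1.55718 O.
Oxygen sums to 2.34665; scaling by 6/2.34665 = 2.55684 puts the formula on 6 O.
Mg: 0.08684 × 2.55684 = 0.222 atoms per formula unit.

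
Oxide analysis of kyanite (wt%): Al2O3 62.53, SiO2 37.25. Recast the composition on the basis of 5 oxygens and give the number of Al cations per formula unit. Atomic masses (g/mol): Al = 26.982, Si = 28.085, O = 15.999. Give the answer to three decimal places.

1.991 Al apfu

Al2O3: 62.53/101.961 = 0.61327 mol → 1.22654 mol Al, 1.83981 mol O.
SiO2: 37.25/60.083 = 0.61998 mol → 0.61998 mol Si, 1.23996 mol O.
Total oxygen = 3.07977 mol. Normalization factor = 5/3.07977 = 1.62350.
Al per 5 O = 1.22654 × 1.62350 = 1.991.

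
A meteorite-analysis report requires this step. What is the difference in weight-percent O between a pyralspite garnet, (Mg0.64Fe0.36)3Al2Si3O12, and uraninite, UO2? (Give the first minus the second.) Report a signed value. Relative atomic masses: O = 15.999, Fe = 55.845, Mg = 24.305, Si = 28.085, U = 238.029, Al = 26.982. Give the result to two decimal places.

O in (Mg0.64Fe0.36)3Al2Si3O12: molar mass 437.185 g/mol; 12×15.999 = 191.988 g → 43.91 wt%.
O in UO2: molar mass 270.027 g/mol; 2×15.999 = 31.998 g → 11.85 wt%.
Difference = 43.91 − 11.85 = 32.06 percentage points.

32.06 percentage points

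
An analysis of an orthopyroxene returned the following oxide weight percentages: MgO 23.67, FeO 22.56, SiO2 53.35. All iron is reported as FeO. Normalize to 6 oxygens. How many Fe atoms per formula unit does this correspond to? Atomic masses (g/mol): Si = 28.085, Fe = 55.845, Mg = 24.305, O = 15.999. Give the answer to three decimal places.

MgO: 23.67/40.304 = 0.58729 mol → 0.58729 mol Mg, 0.58729 mol O.
FeO: 22.56/71.844 = 0.31401 mol → 0.31401 mol Fe, 0.31401 mol O.
SiO2: 53.35/60.083 = 0.88794 mol → 0.88794 mol Si, 1.77588 mol O.
Total oxygen = 2.67718 mol. Normalization factor = 6/2.67718 = 2.24116.
Fe per 6 O = 0.31401 × 2.24116 = 0.704.

0.704 Fe apfu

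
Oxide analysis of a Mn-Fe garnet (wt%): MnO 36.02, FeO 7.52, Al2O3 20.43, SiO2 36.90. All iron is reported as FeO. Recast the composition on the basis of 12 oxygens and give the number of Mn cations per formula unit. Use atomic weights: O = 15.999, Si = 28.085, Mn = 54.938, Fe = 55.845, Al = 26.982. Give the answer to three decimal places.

MnO: 36.02/70.937 = 0.50777 mol → 0.50777 mol Mn, 0.50777 mol O.
FeO: 7.52/71.844 = 0.10467 mol → 0.10467 mol Fe, 0.10467 mol O.
Al2O3: 20.43/101.961 = 0.20037 mol → 0.40074 mol Al, 0.60111 mol O.
SiO2: 36.90/60.083 = 0.61415 mol → 0.61415 mol Si, 1.22830 mol O.
Total oxygen = 2.44185 mol. Normalization factor = 12/2.44185 = 4.91431.
Mn per 12 O = 0.50777 × 4.91431 = 2.495.

2.495 Mn apfu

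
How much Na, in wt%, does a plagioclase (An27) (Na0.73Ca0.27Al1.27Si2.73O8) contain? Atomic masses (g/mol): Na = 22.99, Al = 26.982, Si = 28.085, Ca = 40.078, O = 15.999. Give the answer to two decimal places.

Formula mass = 0.73·22.99 + 0.27·40.078 + 1.27·26.982 + 2.73·28.085 + 8·15.999 = 266.535 g/mol, of which 16.783 g is Na.
So Na makes up 16.783/266.535 = 0.0630 of the mass, i.e. 6.30%.

6.30 wt%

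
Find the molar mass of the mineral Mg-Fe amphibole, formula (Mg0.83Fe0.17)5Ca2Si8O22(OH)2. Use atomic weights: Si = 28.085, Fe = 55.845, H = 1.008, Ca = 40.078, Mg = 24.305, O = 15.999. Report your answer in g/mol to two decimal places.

839.16 g/mol

M = 4.15×24.305 + 0.85×55.845 + 2×40.078 + 8×28.085 + 24×15.999 + 2×1.008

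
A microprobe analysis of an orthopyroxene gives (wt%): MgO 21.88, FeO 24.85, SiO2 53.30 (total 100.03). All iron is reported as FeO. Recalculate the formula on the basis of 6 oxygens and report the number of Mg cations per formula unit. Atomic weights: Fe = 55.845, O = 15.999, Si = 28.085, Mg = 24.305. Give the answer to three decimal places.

MgO (M=40.304): mol = 0.54287; Mg = 0.54287, O = 0.54287.
FeO (M=71.844): mol = 0.34589; Fe = 0.34589, O = 0.34589.
SiO2 (M=60.083): mol = 0.88711; Si = 0.88711, O = 1.77422.
ΣO = 2.66298; factor = 6/ΣO = 2.25311.
Mg apfu = 0.54287 × 2.25311 = 1.223.

1.223 Mg apfu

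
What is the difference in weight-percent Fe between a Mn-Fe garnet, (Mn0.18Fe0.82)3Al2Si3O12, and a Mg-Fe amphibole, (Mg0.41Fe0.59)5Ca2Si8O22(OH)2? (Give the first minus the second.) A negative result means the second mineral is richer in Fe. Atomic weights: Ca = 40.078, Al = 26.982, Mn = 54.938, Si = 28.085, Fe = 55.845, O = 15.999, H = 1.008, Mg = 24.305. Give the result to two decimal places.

9.43 percentage points

Fe in (Mn0.18Fe0.82)3Al2Si3O12: molar mass 497.252 g/mol; 2.46×55.845 = 137.379 g → 27.63 wt%.
Fe in (Mg0.41Fe0.59)5Ca2Si8O22(OH)2: molar mass 905.396 g/mol; 2.95×55.845 = 164.743 g → 18.20 wt%.
Difference = 27.63 − 18.20 = 9.43 percentage points.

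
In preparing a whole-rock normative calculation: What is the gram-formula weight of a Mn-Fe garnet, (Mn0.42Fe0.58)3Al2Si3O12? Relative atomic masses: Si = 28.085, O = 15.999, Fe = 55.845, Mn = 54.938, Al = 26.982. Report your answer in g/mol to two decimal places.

496.60 g/mol

The formula mass is the sum 1.26(54.938) + 1.74(55.845) + 2(26.982) + 3(28.085) + 12(15.999).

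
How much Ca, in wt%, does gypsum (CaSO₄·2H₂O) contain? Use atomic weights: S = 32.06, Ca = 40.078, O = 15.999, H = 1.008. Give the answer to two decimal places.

Molar mass of CaSO₄·2H₂O: 1·40.078 + 1·32.06 + 6·15.999 + 4·1.008 = 172.164 g/mol.
Mass of Ca per formula unit: 1 × 40.078 = 40.078 g.
Weight fraction Ca = 40.078 / 172.164 = 0.2328.

23.28 wt%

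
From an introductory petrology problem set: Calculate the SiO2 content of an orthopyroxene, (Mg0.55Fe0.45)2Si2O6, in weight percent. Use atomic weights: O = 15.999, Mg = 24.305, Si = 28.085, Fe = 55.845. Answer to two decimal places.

52.44 wt%

Molar mass of (Mg0.55Fe0.45)2Si2O6 = 1.10*24.305 + 0.90*55.845 + 2*28.085 + 6*15.999 = 229.160 g/mol.
Each formula unit contains 2 Si, equivalent to 2/1 = 2.0000 mol SiO2.
M(SiO2) = 1×28.085 + 2×15.999 = 60.083 g/mol.
Mass of SiO2 per formula unit = 2.0000 × 60.083 = 120.166 g.
SiO2 wt% = 120.166 / 229.160 × 100 = 52.44%.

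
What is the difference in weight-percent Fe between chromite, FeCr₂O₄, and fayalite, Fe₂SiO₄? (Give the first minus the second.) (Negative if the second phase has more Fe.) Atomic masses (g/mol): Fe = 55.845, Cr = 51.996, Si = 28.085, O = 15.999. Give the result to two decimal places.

First mineral: 55.845 g Fe in 223.833 g formula = 24.95 wt% Fe.
Second mineral: 111.690 g Fe in 203.771 g formula = 54.81 wt% Fe.
24.95% − 54.81% gives a difference of -29.86 percentage points.

-29.86 percentage points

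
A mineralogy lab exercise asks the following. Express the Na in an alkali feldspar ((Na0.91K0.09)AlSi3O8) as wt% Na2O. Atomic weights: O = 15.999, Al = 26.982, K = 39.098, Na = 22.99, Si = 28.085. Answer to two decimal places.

10.70 wt%

M((Na0.91K0.09)AlSi3O8) = 263.669 g/mol; M(Na2O) = 61.979 g/mol.
Moles Na2O per formula unit = 0.91 Na ÷ 2 = 0.4550.
Na2O fraction = (0.4550 × 61.979) / 263.669 = 28.200/263.669 = 0.1070.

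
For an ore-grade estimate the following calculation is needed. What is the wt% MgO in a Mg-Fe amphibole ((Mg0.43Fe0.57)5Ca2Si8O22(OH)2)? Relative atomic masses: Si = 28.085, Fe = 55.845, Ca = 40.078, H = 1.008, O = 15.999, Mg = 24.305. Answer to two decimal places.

9.60 wt%

Molar mass of (Mg0.43Fe0.57)5Ca2Si8O22(OH)2 = 2.15×24.305 + 2.85×55.845 + 2×40.078 + 8×28.085 + 24×15.999 + 2×1.008 = 902.242 g/mol.
Each formula unit contains 2.15 Mg, equivalent to 2.15/1 = 2.1500 mol MgO.
M(MgO) = 1×24.305 + 1×15.999 = 40.304 g/mol.
Mass of MgO per formula unit = 2.1500 × 40.304 = 86.654 g.
MgO wt% = 86.654 / 902.242 × 100 = 9.60%.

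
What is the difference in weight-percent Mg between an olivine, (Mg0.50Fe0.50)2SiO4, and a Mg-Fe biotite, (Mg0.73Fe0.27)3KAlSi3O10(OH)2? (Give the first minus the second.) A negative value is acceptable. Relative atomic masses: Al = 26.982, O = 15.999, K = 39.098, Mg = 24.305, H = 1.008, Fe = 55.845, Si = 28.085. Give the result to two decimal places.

2.09 percentage points

Mg in (Mg0.50Fe0.50)2SiO4: molar mass 172.231 g/mol; 1×24.305 = 24.305 g → 14.11 wt%.
Mg in (Mg0.73Fe0.27)3KAlSi3O10(OH)2: molar mass 442.801 g/mol; 2.19×24.305 = 53.228 g → 12.02 wt%.
Difference = 14.11 − 12.02 = 2.09 percentage points.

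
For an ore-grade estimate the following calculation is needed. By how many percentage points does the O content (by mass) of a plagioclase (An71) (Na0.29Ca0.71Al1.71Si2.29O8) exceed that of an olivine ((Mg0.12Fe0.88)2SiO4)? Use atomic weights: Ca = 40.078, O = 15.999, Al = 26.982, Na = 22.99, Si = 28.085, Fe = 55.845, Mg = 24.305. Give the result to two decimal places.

14.17 percentage points

M(Na0.29Ca0.71Al1.71Si2.29O8) = 273.568 g/mol, so wt% O = 127.992/273.568 × 100 = 46.79%.
M((Mg0.12Fe0.88)2SiO4) = 196.201 g/mol, so wt% O = 63.996/196.201 × 100 = 32.62%.
46.79 − 32.62 = 14.17 pp.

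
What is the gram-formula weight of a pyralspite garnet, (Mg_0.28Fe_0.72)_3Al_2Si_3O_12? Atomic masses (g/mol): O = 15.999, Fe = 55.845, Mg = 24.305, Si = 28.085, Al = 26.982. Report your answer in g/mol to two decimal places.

471.25 g/mol

M = 0.84·24.305 + 2.16·55.845 + 2·26.982 + 3·28.085 + 12·15.999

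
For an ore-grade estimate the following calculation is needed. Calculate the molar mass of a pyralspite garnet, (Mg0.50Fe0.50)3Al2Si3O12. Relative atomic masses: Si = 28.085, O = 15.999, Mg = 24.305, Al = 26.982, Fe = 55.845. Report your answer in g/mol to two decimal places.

450.43 g/mol

Mg: 1.50 × 24.305 = 36.4575
Fe: 1.50 × 55.845 = 83.7675
Al: 2 × 26.982 = 53.9640
Si: 3 × 28.085 = 84.2550
O: 12 × 15.999 = 191.9880
Summing the contributions gives the formula mass.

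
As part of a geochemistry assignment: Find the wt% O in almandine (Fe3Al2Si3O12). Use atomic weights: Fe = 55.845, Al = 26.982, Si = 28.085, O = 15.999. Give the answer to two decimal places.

M(Fe3Al2Si3O12) = 497.742 g/mol.
O contributes 12 × 15.999 = 191.988 g per mole.
191.988/497.742 = 0.3857 → 38.57%.

38.57 weight percent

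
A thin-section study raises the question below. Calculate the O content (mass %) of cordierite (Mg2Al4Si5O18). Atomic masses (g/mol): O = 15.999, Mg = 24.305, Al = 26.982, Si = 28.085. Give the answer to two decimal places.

49.23 mass %

Formula mass = 2*24.305 + 4*26.982 + 5*28.085 + 18*15.999 = 584.945 g/mol, of which 287.982 g is O.
So O makes up 287.982/584.945 = 0.4923 of the mass, i.e. 49.23%.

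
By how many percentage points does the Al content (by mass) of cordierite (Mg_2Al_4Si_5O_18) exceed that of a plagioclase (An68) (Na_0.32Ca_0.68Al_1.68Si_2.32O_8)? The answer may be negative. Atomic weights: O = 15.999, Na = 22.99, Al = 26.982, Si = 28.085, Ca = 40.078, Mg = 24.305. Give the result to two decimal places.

Al in Mg_2Al_4Si_5O_18: molar mass 584.945 g/mol; 4×26.982 = 107.928 g → 18.45 wt%.
Al in Na_0.32Ca_0.68Al_1.68Si_2.32O_8: molar mass 273.089 g/mol; 1.68×26.982 = 45.330 g → 16.60 wt%.
Difference = 18.45 − 16.60 = 1.85 percentage points.

1.85 percentage points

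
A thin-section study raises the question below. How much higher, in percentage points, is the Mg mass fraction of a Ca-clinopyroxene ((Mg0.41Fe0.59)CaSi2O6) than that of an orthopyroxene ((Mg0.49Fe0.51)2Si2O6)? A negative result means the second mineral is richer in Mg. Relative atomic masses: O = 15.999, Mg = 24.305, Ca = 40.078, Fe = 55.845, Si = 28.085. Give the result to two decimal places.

-5.99 percentage points

First mineral: 9.965 g Mg in 235.156 g formula = 4.24 wt% Mg.
Second mineral: 23.819 g Mg in 232.945 g formula = 10.23 wt% Mg.
4.24% − 10.23% gives a difference of -5.99 percentage points.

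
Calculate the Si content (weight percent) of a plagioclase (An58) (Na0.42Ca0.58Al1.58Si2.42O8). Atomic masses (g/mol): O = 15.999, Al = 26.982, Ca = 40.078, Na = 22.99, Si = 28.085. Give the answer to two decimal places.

25.03 weight percent

Molar mass of Na0.42Ca0.58Al1.58Si2.42O8: 0.42×22.99 + 0.58×40.078 + 1.58×26.982 + 2.42×28.085 + 8×15.999 = 271.490 g/mol.
Mass of Si per formula unit: 2.42 × 28.085 = 67.966 g.
Weight fraction Si = 67.966 / 271.490 = 0.2503.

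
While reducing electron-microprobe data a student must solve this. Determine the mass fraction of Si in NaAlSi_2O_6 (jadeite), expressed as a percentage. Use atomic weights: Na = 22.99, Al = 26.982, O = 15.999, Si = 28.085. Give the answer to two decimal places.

27.79 wt%

M(NaAlSi_2O_6) = 202.136 g/mol.
Si contributes 2 × 28.085 = 56.170 g per mole.
56.170/202.136 = 0.2779 → 27.79%.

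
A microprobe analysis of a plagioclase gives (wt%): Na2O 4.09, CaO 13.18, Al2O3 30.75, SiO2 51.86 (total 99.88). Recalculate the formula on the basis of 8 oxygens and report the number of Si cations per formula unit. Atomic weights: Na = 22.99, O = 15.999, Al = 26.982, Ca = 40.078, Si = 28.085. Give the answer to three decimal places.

4.09 wt% Na2O ÷ 61.979 g/mol = 0.06599 mol, giving 0.13198 Na and 0.06599 O.
13.18 wt% CaO ÷ 56.077 g/mol = 0.23503 mol, giving 0.23503 Ca and 0.23503 O.
30.75 wt% Al2O3 ÷ 101.961 g/mol = 0.30159 mol, giving 0.60318 Al and 0.90477 O.
51.86 wt% SiO2 ÷ 60.083 g/mol = 0.86314 mol, giving 0.86314 Si and 1.72628 O.
Oxygen sums to 2.93207; scaling by 8/2.93207 = 2.72845 puts the formula on 8 O.
Si: 0.86314 × 2.72845 = 2.355 atoms per formula unit.

2.355 Si apfu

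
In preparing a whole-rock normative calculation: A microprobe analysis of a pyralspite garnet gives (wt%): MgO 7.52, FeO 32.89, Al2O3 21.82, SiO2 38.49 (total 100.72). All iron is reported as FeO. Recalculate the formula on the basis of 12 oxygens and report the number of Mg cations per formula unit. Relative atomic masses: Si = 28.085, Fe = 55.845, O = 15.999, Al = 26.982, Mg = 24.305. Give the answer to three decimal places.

7.52 wt% MgO ÷ 40.304 g/mol = 0.18658 mol, giving 0.18658 Mg and 0.18658 O.
32.89 wt% FeO ÷ 71.844 g/mol = 0.45780 mol, giving 0.45780 Fe and 0.45780 O.
21.82 wt% Al2O3 ÷ 101.961 g/mol = 0.21400 mol, giving 0.42800 Al and 0.64200 O.
38.49 wt% SiO2 ÷ 60.083 g/mol = 0.64061 mol, giving 0.64061 Si and 1.28122 O.
Oxygen sums to 2.56760; scaling by 12/2.56760 = 4.67363 puts the formula on 12 O.
Mg: 0.18658 × 4.67363 = 0.872 atoms per formula unit.

0.872 Mg apfu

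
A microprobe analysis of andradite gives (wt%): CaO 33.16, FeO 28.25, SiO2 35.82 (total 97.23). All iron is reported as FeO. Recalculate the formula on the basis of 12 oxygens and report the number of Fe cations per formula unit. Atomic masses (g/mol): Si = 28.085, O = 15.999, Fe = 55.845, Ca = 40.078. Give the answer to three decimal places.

CaO (M=56.077): mol = 0.59133; Ca = 0.59133, O = 0.59133.
FeO (M=71.844): mol = 0.39321; Fe = 0.39321, O = 0.39321.
SiO2 (M=60.083): mol = 0.59618; Si = 0.59618, O = 1.19236.
ΣO = 2.17690; factor = 12/ΣO = 5.51243.
Fe apfu = 0.39321 × 5.51243 = 2.168.

2.168 Fe apfu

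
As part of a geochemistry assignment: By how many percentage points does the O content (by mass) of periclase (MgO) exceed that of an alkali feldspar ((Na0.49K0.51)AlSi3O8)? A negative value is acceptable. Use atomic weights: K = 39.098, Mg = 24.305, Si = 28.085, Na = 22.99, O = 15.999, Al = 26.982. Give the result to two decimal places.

M(MgO) = 40.304 g/mol, so wt% O = 15.999/40.304 × 100 = 39.70%.
M((Na0.49K0.51)AlSi3O8) = 270.434 g/mol, so wt% O = 127.992/270.434 × 100 = 47.33%.
39.70 − 47.33 = -7.63 pp.

-7.63 percentage points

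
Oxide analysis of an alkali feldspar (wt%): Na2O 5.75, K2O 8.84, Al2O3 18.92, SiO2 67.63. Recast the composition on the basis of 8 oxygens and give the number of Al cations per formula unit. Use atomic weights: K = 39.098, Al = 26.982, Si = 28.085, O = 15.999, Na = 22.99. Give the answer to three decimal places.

5.75 wt% Na2O ÷ 61.979 g/mol = 0.09277 mol, giving 0.18554 Na and 0.09277 O.
8.84 wt% K2O ÷ 94.195 g/mol = 0.09385 mol, giving 0.18770 K and 0.09385 O.
18.92 wt% Al2O3 ÷ 101.961 g/mol = 0.18556 mol, giving 0.37112 Al and 0.55668 O.
67.63 wt% SiO2 ÷ 60.083 g/mol = 1.12561 mol, giving 1.12561 Si and 2.25122 O.
Oxygen sums to 2.99452; scaling by 8/2.99452 = 2.67155 puts the formula on 8 O.
Al: 0.37112 × 2.67155 = 0.991 atoms per formula unit.

0.991 Al apfu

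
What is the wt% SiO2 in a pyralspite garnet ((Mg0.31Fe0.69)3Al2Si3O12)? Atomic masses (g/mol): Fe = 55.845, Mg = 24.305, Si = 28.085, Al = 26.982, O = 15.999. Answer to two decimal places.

Molar mass of (Mg0.31Fe0.69)3Al2Si3O12 = 0.93*24.305 + 2.07*55.845 + 2*26.982 + 3*28.085 + 12*15.999 = 468.410 g/mol.
Each formula unit contains 3 Si, equivalent to 3/1 = 3.0000 mol SiO2.
M(SiO2) = 1×28.085 + 2×15.999 = 60.083 g/mol.
Mass of SiO2 per formula unit = 3.0000 × 60.083 = 180.249 g.
SiO2 wt% = 180.249 / 468.410 × 100 = 38.48%.

38.48 wt%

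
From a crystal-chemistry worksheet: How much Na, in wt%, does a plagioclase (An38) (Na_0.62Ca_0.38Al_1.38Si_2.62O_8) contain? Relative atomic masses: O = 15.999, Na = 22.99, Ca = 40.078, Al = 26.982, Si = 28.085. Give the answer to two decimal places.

5.31 wt%

M(Na_0.62Ca_0.38Al_1.38Si_2.62O_8) = 268.293 g/mol.
Na contributes 0.62 × 22.99 = 14.254 g per mole.
14.254/268.293 = 0.0531 → 5.31%.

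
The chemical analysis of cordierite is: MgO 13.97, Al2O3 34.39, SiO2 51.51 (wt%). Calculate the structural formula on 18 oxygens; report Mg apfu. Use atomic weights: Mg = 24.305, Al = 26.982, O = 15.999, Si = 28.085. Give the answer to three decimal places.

MgO (M=40.304): mol = 0.34662; Mg = 0.34662, O = 0.34662.
Al2O3 (M=101.961): mol = 0.33729; Al = 0.67458, O = 1.01187.
SiO2 (M=60.083): mol = 0.85731; Si = 0.85731, O = 1.71462.
ΣO = 3.07311; factor = 18/ΣO = 5.85726.
Mg apfu = 0.34662 × 5.85726 = 2.030.

2.030 Mg apfu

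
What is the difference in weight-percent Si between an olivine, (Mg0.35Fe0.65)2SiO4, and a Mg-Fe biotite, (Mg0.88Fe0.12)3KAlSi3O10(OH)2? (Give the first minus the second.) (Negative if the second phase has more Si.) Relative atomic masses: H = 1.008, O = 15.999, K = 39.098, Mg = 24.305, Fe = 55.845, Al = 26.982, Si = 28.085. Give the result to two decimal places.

First mineral: 28.085 g Si in 181.693 g formula = 15.46 wt% Si.
Second mineral: 84.255 g Si in 428.608 g formula = 19.66 wt% Si.
15.46% − 19.66% gives a difference of -4.20 percentage points.

-4.20 percentage points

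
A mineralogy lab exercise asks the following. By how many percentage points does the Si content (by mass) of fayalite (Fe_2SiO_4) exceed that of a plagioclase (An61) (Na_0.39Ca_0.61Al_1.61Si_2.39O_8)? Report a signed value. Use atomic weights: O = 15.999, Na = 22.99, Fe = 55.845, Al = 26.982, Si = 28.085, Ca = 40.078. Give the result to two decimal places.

-10.90 percentage points

First mineral: 28.085 g Si in 203.771 g formula = 13.78 wt% Si.
Second mineral: 67.123 g Si in 271.970 g formula = 24.68 wt% Si.
13.78% − 24.68% gives a difference of -10.90 percentage points.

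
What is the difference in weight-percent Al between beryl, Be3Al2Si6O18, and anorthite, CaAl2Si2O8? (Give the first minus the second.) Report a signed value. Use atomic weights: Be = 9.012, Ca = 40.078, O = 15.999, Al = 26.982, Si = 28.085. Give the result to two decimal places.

-9.36 percentage points

First mineral: 53.964 g Al in 537.492 g formula = 10.04 wt% Al.
Second mineral: 53.964 g Al in 278.204 g formula = 19.40 wt% Al.
10.04% − 19.40% gives a difference of -9.36 percentage points.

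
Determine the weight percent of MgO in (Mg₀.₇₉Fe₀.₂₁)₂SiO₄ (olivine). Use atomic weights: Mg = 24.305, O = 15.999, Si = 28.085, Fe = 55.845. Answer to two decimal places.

Molar mass of (Mg₀.₇₉Fe₀.₂₁)₂SiO₄ = 1.58×24.305 + 0.42×55.845 + 1×28.085 + 4×15.999 = 153.938 g/mol.
Each formula unit contains 1.58 Mg, equivalent to 1.58/1 = 1.5800 mol MgO.
M(MgO) = 1×24.305 + 1×15.999 = 40.304 g/mol.
Mass of MgO per formula unit = 1.5800 × 40.304 = 63.680 g.
MgO wt% = 63.680 / 153.938 × 100 = 41.37%.

41.37 wt%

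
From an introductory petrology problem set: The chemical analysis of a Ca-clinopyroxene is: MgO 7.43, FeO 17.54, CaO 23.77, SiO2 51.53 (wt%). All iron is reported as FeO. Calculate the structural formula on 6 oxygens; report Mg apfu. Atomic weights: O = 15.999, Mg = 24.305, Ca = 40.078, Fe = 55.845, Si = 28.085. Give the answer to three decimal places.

MgO (M=40.304): mol = 0.18435; Mg = 0.18435, O = 0.18435.
FeO (M=71.844): mol = 0.24414; Fe = 0.24414, O = 0.24414.
CaO (M=56.077): mol = 0.42388; Ca = 0.42388, O = 0.42388.
SiO2 (M=60.083): mol = 0.85765; Si = 0.85765, O = 1.71530.
ΣO = 2.56767; factor = 6/ΣO = 2.33675.
Mg apfu = 0.18435 × 2.33675 = 0.431.

0.431 Mg apfu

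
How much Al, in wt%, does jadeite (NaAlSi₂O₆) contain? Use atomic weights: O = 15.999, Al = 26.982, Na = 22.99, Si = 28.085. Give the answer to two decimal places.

13.35 wt%

Formula mass = 1·22.99 + 1·26.982 + 2·28.085 + 6·15.999 = 202.136 g/mol, of which 26.982 g is Al.
So Al makes up 26.982/202.136 = 0.1335 of the mass, i.e. 13.35%.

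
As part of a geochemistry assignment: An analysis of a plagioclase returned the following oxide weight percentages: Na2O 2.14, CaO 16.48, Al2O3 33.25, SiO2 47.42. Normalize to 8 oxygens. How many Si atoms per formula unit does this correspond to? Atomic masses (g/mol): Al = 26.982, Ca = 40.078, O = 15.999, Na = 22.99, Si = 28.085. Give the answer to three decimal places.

2.188 Si apfu

Na2O: 2.14/61.979 = 0.03453 mol → 0.06906 mol Na, 0.03453 mol O.
CaO: 16.48/56.077 = 0.29388 mol → 0.29388 mol Ca, 0.29388 mol O.
Al2O3: 33.25/101.961 = 0.32611 mol → 0.65222 mol Al, 0.97833 mol O.
SiO2: 47.42/60.083 = 0.78924 mol → 0.78924 mol Si, 1.57848 mol O.
Total oxygen = 2.88522 mol. Normalization factor = 8/2.88522 = 2.77275.
Si per 8 O = 0.78924 × 2.77275 = 2.188.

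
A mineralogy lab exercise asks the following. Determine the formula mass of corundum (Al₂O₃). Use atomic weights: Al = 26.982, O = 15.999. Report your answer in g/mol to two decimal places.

101.96 g/mol

Al: 2 × 26.982 = 53.9640
O: 3 × 15.999 = 47.9970
Summing the contributions gives the formula mass.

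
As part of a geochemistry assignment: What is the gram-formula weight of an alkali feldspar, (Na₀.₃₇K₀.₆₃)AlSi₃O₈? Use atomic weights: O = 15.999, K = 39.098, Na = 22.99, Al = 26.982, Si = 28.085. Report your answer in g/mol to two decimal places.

Na: 0.37 × 22.99 = 8.5063
K: 0.63 × 39.098 = 24.6317
Al: 1 × 26.982 = 26.9820
Si: 3 × 28.085 = 84.2550
O: 8 × 15.999 = 127.9920
Summing the contributions gives the formula mass.

272.37 g/mol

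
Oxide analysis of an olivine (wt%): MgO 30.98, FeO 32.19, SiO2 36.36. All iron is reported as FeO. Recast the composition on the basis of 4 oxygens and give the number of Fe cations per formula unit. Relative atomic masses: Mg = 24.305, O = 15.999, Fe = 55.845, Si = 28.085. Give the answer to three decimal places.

0.738 Fe apfu

30.98 wt% MgO ÷ 40.304 g/mol = 0.76866 mol, giving 0.76866 Mg and 0.76866 O.
32.19 wt% FeO ÷ 71.844 g/mol = 0.44805 mol, giving 0.44805 Fe and 0.44805 O.
36.36 wt% SiO2 ÷ 60.083 g/mol = 0.60516 mol, giving 0.60516 Si and 1.21032 O.
Oxygen sums to 2.42703; scaling by 4/2.42703 = 1.64810 puts the formula on 4 O.
Fe: 0.44805 × 1.64810 = 0.738 atoms per formula unit.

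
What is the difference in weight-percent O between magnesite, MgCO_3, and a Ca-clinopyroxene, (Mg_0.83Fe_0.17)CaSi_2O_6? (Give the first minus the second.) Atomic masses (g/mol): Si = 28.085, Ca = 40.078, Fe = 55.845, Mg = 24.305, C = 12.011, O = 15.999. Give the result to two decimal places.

First mineral: 47.997 g O in 84.313 g formula = 56.93 wt% O.
Second mineral: 95.994 g O in 221.909 g formula = 43.26 wt% O.
56.93% − 43.26% gives a difference of 13.67 percentage points.

13.67 percentage points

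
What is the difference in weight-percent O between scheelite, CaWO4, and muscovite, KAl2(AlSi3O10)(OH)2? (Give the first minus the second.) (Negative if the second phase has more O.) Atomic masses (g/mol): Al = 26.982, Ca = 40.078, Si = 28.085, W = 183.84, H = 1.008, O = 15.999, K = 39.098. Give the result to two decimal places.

-25.97 percentage points

M(CaWO4) = 287.914 g/mol, so wt% O = 63.996/287.914 × 100 = 22.23%.
M(KAl2(AlSi3O10)(OH)2) = 398.303 g/mol, so wt% O = 191.988/398.303 × 100 = 48.20%.
22.23 − 48.20 = -25.97 pp.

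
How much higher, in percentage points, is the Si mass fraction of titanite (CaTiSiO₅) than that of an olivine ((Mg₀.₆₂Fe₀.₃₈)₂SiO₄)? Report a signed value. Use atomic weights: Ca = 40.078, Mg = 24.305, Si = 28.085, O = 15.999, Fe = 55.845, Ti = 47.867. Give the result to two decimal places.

M(CaTiSiO₅) = 196.025 g/mol, so wt% Si = 28.085/196.025 × 100 = 14.33%.
M((Mg₀.₆₂Fe₀.₃₈)₂SiO₄) = 164.661 g/mol, so wt% Si = 28.085/164.661 × 100 = 17.06%.
14.33 − 17.06 = -2.73 pp.

-2.73 percentage points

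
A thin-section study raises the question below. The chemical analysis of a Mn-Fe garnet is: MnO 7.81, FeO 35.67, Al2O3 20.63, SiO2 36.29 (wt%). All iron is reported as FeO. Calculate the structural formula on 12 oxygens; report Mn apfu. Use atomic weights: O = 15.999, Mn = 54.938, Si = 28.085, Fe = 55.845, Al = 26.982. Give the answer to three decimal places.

0.546 Mn apfu

7.81 wt% MnO ÷ 70.937 g/mol = 0.11010 mol, giving 0.11010 Mn and 0.11010 O.
35.67 wt% FeO ÷ 71.844 g/mol = 0.49649 mol, giving 0.49649 Fe and 0.49649 O.
20.63 wt% Al2O3 ÷ 101.961 g/mol = 0.20233 mol, giving 0.40466 Al and 0.60699 O.
36.29 wt% SiO2 ÷ 60.083 g/mol = 0.60400 mol, giving 0.60400 Si and 1.20800 O.
Oxygen sums to 2.42158; scaling by 12/2.42158 = 4.95544 puts the formula on 12 O.
Mn: 0.11010 × 4.95544 = 0.546 atoms per formula unit.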